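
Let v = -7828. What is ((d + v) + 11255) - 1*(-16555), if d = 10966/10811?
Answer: 216036368/10811 ≈ 19983.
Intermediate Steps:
d = 10966/10811 (d = 10966*(1/10811) = 10966/10811 ≈ 1.0143)
((d + v) + 11255) - 1*(-16555) = ((10966/10811 - 7828) + 11255) - 1*(-16555) = (-84617542/10811 + 11255) + 16555 = 37060263/10811 + 16555 = 216036368/10811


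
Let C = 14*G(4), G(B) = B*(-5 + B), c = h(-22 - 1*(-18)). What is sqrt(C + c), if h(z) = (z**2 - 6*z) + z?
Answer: 2*I*sqrt(5) ≈ 4.4721*I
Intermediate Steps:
h(z) = z**2 - 5*z
c = 36 (c = (-22 - 1*(-18))*(-5 + (-22 - 1*(-18))) = (-22 + 18)*(-5 + (-22 + 18)) = -4*(-5 - 4) = -4*(-9) = 36)
C = -56 (C = 14*(4*(-5 + 4)) = 14*(4*(-1)) = 14*(-4) = -56)
sqrt(C + c) = sqrt(-56 + 36) = sqrt(-20) = 2*I*sqrt(5)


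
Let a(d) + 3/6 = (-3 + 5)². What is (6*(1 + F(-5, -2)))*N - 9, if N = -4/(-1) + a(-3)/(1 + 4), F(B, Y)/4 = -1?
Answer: -468/5 ≈ -93.600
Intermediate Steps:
F(B, Y) = -4 (F(B, Y) = 4*(-1) = -4)
a(d) = 7/2 (a(d) = -½ + (-3 + 5)² = -½ + 2² = -½ + 4 = 7/2)
N = 47/10 (N = -4/(-1) + 7/(2*(1 + 4)) = -4*(-1) + (7/2)/5 = 4 + (7/2)*(⅕) = 4 + 7/10 = 47/10 ≈ 4.7000)
(6*(1 + F(-5, -2)))*N - 9 = (6*(1 - 4))*(47/10) - 9 = (6*(-3))*(47/10) - 9 = -18*47/10 - 9 = -423/5 - 9 = -468/5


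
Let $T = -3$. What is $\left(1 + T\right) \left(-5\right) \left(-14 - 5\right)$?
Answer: $-190$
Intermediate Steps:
$\left(1 + T\right) \left(-5\right) \left(-14 - 5\right) = \left(1 - 3\right) \left(-5\right) \left(-14 - 5\right) = \left(-2\right) \left(-5\right) \left(-19\right) = 10 \left(-19\right) = -190$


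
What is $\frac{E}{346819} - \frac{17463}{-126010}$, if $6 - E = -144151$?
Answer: $\frac{24221723767}{43702662190} \approx 0.55424$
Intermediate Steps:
$E = 144157$ ($E = 6 - -144151 = 6 + 144151 = 144157$)
$\frac{E}{346819} - \frac{17463}{-126010} = \frac{144157}{346819} - \frac{17463}{-126010} = 144157 \cdot \frac{1}{346819} - - \frac{17463}{126010} = \frac{144157}{346819} + \frac{17463}{126010} = \frac{24221723767}{43702662190}$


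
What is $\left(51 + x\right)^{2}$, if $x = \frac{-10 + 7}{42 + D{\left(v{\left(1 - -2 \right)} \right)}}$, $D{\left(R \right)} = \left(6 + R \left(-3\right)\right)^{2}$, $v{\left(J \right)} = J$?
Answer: $\frac{749956}{289} \approx 2595.0$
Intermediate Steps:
$D{\left(R \right)} = \left(6 - 3 R\right)^{2}$
$x = - \frac{1}{17}$ ($x = \frac{-10 + 7}{42 + 9 \left(-2 + \left(1 - -2\right)\right)^{2}} = - \frac{3}{42 + 9 \left(-2 + \left(1 + 2\right)\right)^{2}} = - \frac{3}{42 + 9 \left(-2 + 3\right)^{2}} = - \frac{3}{42 + 9 \cdot 1^{2}} = - \frac{3}{42 + 9 \cdot 1} = - \frac{3}{42 + 9} = - \frac{3}{51} = \left(-3\right) \frac{1}{51} = - \frac{1}{17} \approx -0.058824$)
$\left(51 + x\right)^{2} = \left(51 - \frac{1}{17}\right)^{2} = \left(\frac{866}{17}\right)^{2} = \frac{749956}{289}$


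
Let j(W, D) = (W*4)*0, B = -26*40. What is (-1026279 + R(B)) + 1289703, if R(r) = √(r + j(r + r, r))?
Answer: 263424 + 4*I*√65 ≈ 2.6342e+5 + 32.249*I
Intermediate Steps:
B = -1040
j(W, D) = 0 (j(W, D) = (4*W)*0 = 0)
R(r) = √r (R(r) = √(r + 0) = √r)
(-1026279 + R(B)) + 1289703 = (-1026279 + √(-1040)) + 1289703 = (-1026279 + 4*I*√65) + 1289703 = 263424 + 4*I*√65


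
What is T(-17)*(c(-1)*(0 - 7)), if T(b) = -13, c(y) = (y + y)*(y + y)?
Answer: 364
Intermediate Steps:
c(y) = 4*y² (c(y) = (2*y)*(2*y) = 4*y²)
T(-17)*(c(-1)*(0 - 7)) = -13*4*(-1)²*(0 - 7) = -13*4*1*(-7) = -52*(-7) = -13*(-28) = 364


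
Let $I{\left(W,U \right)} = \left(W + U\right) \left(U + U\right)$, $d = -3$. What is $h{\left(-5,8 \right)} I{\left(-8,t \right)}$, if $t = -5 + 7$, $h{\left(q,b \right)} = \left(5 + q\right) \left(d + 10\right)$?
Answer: $0$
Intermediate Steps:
$h{\left(q,b \right)} = 35 + 7 q$ ($h{\left(q,b \right)} = \left(5 + q\right) \left(-3 + 10\right) = \left(5 + q\right) 7 = 35 + 7 q$)
$t = 2$
$I{\left(W,U \right)} = 2 U \left(U + W\right)$ ($I{\left(W,U \right)} = \left(U + W\right) 2 U = 2 U \left(U + W\right)$)
$h{\left(-5,8 \right)} I{\left(-8,t \right)} = \left(35 + 7 \left(-5\right)\right) 2 \cdot 2 \left(2 - 8\right) = \left(35 - 35\right) 2 \cdot 2 \left(-6\right) = 0 \left(-24\right) = 0$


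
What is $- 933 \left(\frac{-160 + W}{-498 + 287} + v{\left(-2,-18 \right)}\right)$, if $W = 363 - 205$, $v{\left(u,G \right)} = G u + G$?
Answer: $- \frac{3545400}{211} \approx -16803.0$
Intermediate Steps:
$v{\left(u,G \right)} = G + G u$
$W = 158$ ($W = 363 - 205 = 158$)
$- 933 \left(\frac{-160 + W}{-498 + 287} + v{\left(-2,-18 \right)}\right) = - 933 \left(\frac{-160 + 158}{-498 + 287} - 18 \left(1 - 2\right)\right) = - 933 \left(- \frac{2}{-211} - -18\right) = - 933 \left(\left(-2\right) \left(- \frac{1}{211}\right) + 18\right) = - 933 \left(\frac{2}{211} + 18\right) = \left(-933\right) \frac{3800}{211} = - \frac{3545400}{211}$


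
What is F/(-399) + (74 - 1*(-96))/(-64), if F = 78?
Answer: -12137/4256 ≈ -2.8517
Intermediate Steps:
F/(-399) + (74 - 1*(-96))/(-64) = 78/(-399) + (74 - 1*(-96))/(-64) = 78*(-1/399) + (74 + 96)*(-1/64) = -26/133 + 170*(-1/64) = -26/133 - 85/32 = -12137/4256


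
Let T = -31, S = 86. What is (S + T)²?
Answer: 3025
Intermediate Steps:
(S + T)² = (86 - 31)² = 55² = 3025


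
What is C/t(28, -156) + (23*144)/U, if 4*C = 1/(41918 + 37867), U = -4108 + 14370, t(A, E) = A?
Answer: 2113984093/6550029360 ≈ 0.32274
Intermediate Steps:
U = 10262
C = 1/319140 (C = 1/(4*(41918 + 37867)) = (¼)/79785 = (¼)*(1/79785) = 1/319140 ≈ 3.1334e-6)
C/t(28, -156) + (23*144)/U = (1/319140)/28 + (23*144)/10262 = (1/319140)*(1/28) + 3312*(1/10262) = 1/8935920 + 1656/5131 = 2113984093/6550029360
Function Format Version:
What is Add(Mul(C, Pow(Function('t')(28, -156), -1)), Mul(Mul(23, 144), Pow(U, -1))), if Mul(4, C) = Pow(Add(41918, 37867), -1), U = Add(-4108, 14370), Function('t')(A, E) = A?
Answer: Rational(2113984093, 6550029360) ≈ 0.32274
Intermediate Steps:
U = 10262
C = Rational(1, 319140) (C = Mul(Rational(1, 4), Pow(Add(41918, 37867), -1)) = Mul(Rational(1, 4), Pow(79785, -1)) = Mul(Rational(1, 4), Rational(1, 79785)) = Rational(1, 319140) ≈ 3.1334e-6)
Add(Mul(C, Pow(Function('t')(28, -156), -1)), Mul(Mul(23, 144), Pow(U, -1))) = Add(Mul(Rational(1, 319140), Pow(28, -1)), Mul(Mul(23, 144), Pow(10262, -1))) = Add(Mul(Rational(1, 319140), Rational(1, 28)), Mul(3312, Rational(1, 10262))) = Add(Rational(1, 8935920), Rational(1656, 5131)) = Rational(2113984093, 6550029360)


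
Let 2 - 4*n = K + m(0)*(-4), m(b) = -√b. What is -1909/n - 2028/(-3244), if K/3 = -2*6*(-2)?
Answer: 3114143/28385 ≈ 109.71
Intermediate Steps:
K = 72 (K = 3*(-2*6*(-2)) = 3*(-12*(-2)) = 3*24 = 72)
n = -35/2 (n = ½ - (72 - √0*(-4))/4 = ½ - (72 - 1*0*(-4))/4 = ½ - (72 + 0*(-4))/4 = ½ - (72 + 0)/4 = ½ - ¼*72 = ½ - 18 = -35/2 ≈ -17.500)
-1909/n - 2028/(-3244) = -1909/(-35/2) - 2028/(-3244) = -1909*(-2/35) - 2028*(-1/3244) = 3818/35 + 507/811 = 3114143/28385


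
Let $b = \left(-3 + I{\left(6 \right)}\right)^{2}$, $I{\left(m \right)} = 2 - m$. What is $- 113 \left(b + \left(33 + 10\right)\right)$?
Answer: $-10396$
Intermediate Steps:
$b = 49$ ($b = \left(-3 + \left(2 - 6\right)\right)^{2} = \left(-3 - 4\right)^{2} = \left(-7\right)^{2} = 49$)
$- 113 \left(b + \left(33 + 10\right)\right) = - 113 \left(49 + \left(33 + 10\right)\right) = - 113 \left(49 + 43\right) = \left(-113\right) 92 = -10396$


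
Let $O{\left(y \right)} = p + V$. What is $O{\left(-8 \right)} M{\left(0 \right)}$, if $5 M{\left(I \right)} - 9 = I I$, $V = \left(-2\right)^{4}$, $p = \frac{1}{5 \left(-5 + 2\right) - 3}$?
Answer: $\frac{287}{10} \approx 28.7$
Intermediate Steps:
$p = - \frac{1}{18}$ ($p = \frac{1}{5 \left(-3\right) - 3} = \frac{1}{-15 - 3} = \frac{1}{-18} = - \frac{1}{18} \approx -0.055556$)
$V = 16$
$O{\left(y \right)} = \frac{287}{18}$ ($O{\left(y \right)} = - \frac{1}{18} + 16 = \frac{287}{18}$)
$M{\left(I \right)} = \frac{9}{5} + \frac{I^{2}}{5}$ ($M{\left(I \right)} = \frac{9}{5} + \frac{I I}{5} = \frac{9}{5} + \frac{I^{2}}{5}$)
$O{\left(-8 \right)} M{\left(0 \right)} = \frac{287 \left(\frac{9}{5} + \frac{0^{2}}{5}\right)}{18} = \frac{287 \left(\frac{9}{5} + \frac{1}{5} \cdot 0\right)}{18} = \frac{287 \left(\frac{9}{5} + 0\right)}{18} = \frac{287}{18} \cdot \frac{9}{5} = \frac{287}{10}$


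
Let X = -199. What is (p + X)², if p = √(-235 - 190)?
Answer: 39176 - 1990*I*√17 ≈ 39176.0 - 8205.0*I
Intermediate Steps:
p = 5*I*√17 (p = √(-425) = 5*I*√17 ≈ 20.616*I)
(p + X)² = (5*I*√17 - 199)² = (-199 + 5*I*√17)²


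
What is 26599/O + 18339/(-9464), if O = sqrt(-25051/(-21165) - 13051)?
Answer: -18339/9464 - 26599*I*sqrt(2762646285)/6004334 ≈ -1.9378 - 232.84*I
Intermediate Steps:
O = 46*I*sqrt(2762646285)/21165 (O = sqrt(-25051*(-1/21165) - 13051) = sqrt(25051/21165 - 13051) = sqrt(-276199364/21165) = 46*I*sqrt(2762646285)/21165 ≈ 114.24*I)
26599/O + 18339/(-9464) = 26599/((46*I*sqrt(2762646285)/21165)) + 18339/(-9464) = 26599*(-I*sqrt(2762646285)/6004334) + 18339*(-1/9464) = -26599*I*sqrt(2762646285)/6004334 - 18339/9464 = -18339/9464 - 26599*I*sqrt(2762646285)/6004334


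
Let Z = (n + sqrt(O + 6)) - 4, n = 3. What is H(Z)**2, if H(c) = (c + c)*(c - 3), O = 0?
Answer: 1000 - 400*sqrt(6) ≈ 20.204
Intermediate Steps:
Z = -1 + sqrt(6) (Z = (3 + sqrt(0 + 6)) - 4 = (3 + sqrt(6)) - 4 = -1 + sqrt(6) ≈ 1.4495)
H(c) = 2*c*(-3 + c) (H(c) = (2*c)*(-3 + c) = 2*c*(-3 + c))
H(Z)**2 = (2*(-1 + sqrt(6))*(-3 + (-1 + sqrt(6))))**2 = (2*(-1 + sqrt(6))*(-4 + sqrt(6)))**2 = 4*(-1 + sqrt(6))**2*(-4 + sqrt(6))**2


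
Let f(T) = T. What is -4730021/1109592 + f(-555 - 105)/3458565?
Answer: -11016712061/2584239768 ≈ -4.2630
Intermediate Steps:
-4730021/1109592 + f(-555 - 105)/3458565 = -4730021/1109592 + (-555 - 105)/3458565 = -4730021*1/1109592 - 660*1/3458565 = -4730021/1109592 - 4/20961 = -11016712061/2584239768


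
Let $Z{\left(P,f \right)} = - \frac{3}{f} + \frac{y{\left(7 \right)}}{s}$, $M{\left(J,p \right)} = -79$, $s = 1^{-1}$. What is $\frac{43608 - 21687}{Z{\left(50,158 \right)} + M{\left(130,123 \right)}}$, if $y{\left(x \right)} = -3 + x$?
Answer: $- \frac{1154506}{3951} \approx -292.21$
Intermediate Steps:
$s = 1$
$Z{\left(P,f \right)} = 4 - \frac{3}{f}$ ($Z{\left(P,f \right)} = - \frac{3}{f} + \frac{-3 + 7}{1} = - \frac{3}{f} + 4 \cdot 1 = - \frac{3}{f} + 4 = 4 - \frac{3}{f}$)
$\frac{43608 - 21687}{Z{\left(50,158 \right)} + M{\left(130,123 \right)}} = \frac{43608 - 21687}{\left(4 - \frac{3}{158}\right) - 79} = \frac{21921}{\left(4 - \frac{3}{158}\right) - 79} = \frac{21921}{\frac{629}{158} - 79} = \frac{21921}{- \frac{11853}{158}} = 21921 \left(- \frac{158}{11853}\right) = - \frac{1154506}{3951}$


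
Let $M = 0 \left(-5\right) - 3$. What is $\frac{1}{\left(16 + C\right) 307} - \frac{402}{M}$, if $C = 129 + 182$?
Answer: $\frac{13452127}{100389} \approx 134.0$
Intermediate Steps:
$M = -3$ ($M = 0 - 3 = -3$)
$C = 311$
$\frac{1}{\left(16 + C\right) 307} - \frac{402}{M} = \frac{1}{\left(16 + 311\right) 307} - \frac{402}{-3} = \frac{1}{327} \cdot \frac{1}{307} - -134 = \frac{1}{327} \cdot \frac{1}{307} + 134 = \frac{1}{100389} + 134 = \frac{13452127}{100389}$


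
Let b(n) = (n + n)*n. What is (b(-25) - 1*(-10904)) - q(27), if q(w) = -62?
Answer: 12216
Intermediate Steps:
b(n) = 2*n² (b(n) = (2*n)*n = 2*n²)
(b(-25) - 1*(-10904)) - q(27) = (2*(-25)² - 1*(-10904)) - 1*(-62) = (2*625 + 10904) + 62 = (1250 + 10904) + 62 = 12154 + 62 = 12216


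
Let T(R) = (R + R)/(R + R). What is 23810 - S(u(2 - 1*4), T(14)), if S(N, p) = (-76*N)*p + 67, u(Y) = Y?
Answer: 23591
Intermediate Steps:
T(R) = 1 (T(R) = (2*R)/((2*R)) = (2*R)*(1/(2*R)) = 1)
S(N, p) = 67 - 76*N*p (S(N, p) = -76*N*p + 67 = 67 - 76*N*p)
23810 - S(u(2 - 1*4), T(14)) = 23810 - (67 - 76*(2 - 1*4)*1) = 23810 - (67 - 76*(2 - 4)*1) = 23810 - (67 - 76*(-2)*1) = 23810 - (67 + 152) = 23810 - 1*219 = 23810 - 219 = 23591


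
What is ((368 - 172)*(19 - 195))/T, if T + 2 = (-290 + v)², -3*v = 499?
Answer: -310464/1874143 ≈ -0.16566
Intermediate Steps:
v = -499/3 (v = -⅓*499 = -499/3 ≈ -166.33)
T = 1874143/9 (T = -2 + (-290 - 499/3)² = -2 + (-1369/3)² = -2 + 1874161/9 = 1874143/9 ≈ 2.0824e+5)
((368 - 172)*(19 - 195))/T = ((368 - 172)*(19 - 195))/(1874143/9) = (196*(-176))*(9/1874143) = -34496*9/1874143 = -310464/1874143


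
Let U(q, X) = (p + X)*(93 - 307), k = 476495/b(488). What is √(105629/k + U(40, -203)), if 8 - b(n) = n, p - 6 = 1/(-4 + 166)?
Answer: √30933604302659995/857691 ≈ 205.06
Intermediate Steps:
p = 973/162 (p = 6 + 1/(-4 + 166) = 6 + 1/162 = 973/162 ≈ 6.0062)
b(n) = 8 - n
k = -95299/96 (k = 476495/(8 - 1*488) = 476495/(8 - 488) = 476495/(-480) = 476495*(-1/480) = -95299/96 ≈ -992.70)
U(q, X) = -104111/81 - 214*X (U(q, X) = (973/162 + X)*(93 - 307) = (973/162 + X)*(-214) = -104111/81 - 214*X)
√(105629/k + U(40, -203)) = √(105629/(-95299/96) + (-104111/81 - 214*(-203))) = √(105629*(-96/95299) + (-104111/81 + 43442)) = √(-10140384/95299 + 3414691/81) = √(324595266505/7719219) = √30933604302659995/857691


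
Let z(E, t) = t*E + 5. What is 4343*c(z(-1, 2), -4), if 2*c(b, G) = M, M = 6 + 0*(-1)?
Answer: 13029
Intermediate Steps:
z(E, t) = 5 + E*t (z(E, t) = E*t + 5 = 5 + E*t)
M = 6 (M = 6 + 0 = 6)
c(b, G) = 3 (c(b, G) = (½)*6 = 3)
4343*c(z(-1, 2), -4) = 4343*3 = 13029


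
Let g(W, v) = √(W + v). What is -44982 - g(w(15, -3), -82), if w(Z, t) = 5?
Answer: -44982 - I*√77 ≈ -44982.0 - 8.775*I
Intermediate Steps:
-44982 - g(w(15, -3), -82) = -44982 - √(5 - 82) = -44982 - √(-77) = -44982 - I*√77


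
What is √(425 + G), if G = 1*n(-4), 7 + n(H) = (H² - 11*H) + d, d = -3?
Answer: 5*√19 ≈ 21.794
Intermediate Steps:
n(H) = -10 + H² - 11*H (n(H) = -7 + ((H² - 11*H) - 3) = -7 + (-3 + H² - 11*H) = -10 + H² - 11*H)
G = 50 (G = 1*(-10 + (-4)² - 11*(-4)) = 1*(-10 + 16 + 44) = 1*50 = 50)
√(425 + G) = √(425 + 50) = √475 = 5*√19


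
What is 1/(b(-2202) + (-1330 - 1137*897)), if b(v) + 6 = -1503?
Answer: -1/1022728 ≈ -9.7778e-7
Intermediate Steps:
b(v) = -1509 (b(v) = -6 - 1503 = -1509)
1/(b(-2202) + (-1330 - 1137*897)) = 1/(-1509 + (-1330 - 1137*897)) = 1/(-1509 + (-1330 - 1019889)) = 1/(-1509 - 1021219) = 1/(-1022728) = -1/1022728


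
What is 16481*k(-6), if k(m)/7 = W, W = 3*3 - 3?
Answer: 692202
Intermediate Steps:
W = 6 (W = 9 - 3 = 6)
k(m) = 42 (k(m) = 7*6 = 42)
16481*k(-6) = 16481*42 = 692202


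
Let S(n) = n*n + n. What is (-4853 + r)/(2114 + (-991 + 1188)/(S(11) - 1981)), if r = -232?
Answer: -3134055/1302863 ≈ -2.4055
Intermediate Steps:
S(n) = n + n² (S(n) = n² + n = n + n²)
(-4853 + r)/(2114 + (-991 + 1188)/(S(11) - 1981)) = (-4853 - 232)/(2114 + (-991 + 1188)/(11*(1 + 11) - 1981)) = -5085/(2114 + 197/(11*12 - 1981)) = -5085/(2114 + 197/(132 - 1981)) = -5085/(2114 + 197/(-1849)) = -5085/(2114 + 197*(-1/1849)) = -5085/(2114 - 197/1849) = -5085/3908589/1849 = -5085*1849/3908589 = -3134055/1302863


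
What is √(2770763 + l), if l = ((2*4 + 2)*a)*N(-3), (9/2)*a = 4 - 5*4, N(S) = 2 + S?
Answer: √24937187/3 ≈ 1664.6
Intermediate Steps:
a = -32/9 (a = 2*(4 - 5*4)/9 = 2*(4 - 20)/9 = (2/9)*(-16) = -32/9 ≈ -3.5556)
l = 320/9 (l = ((2*4 + 2)*(-32/9))*(2 - 3) = ((8 + 2)*(-32/9))*(-1) = (10*(-32/9))*(-1) = -320/9*(-1) = 320/9 ≈ 35.556)
√(2770763 + l) = √(2770763 + 320/9) = √(24937187/9) = √24937187/3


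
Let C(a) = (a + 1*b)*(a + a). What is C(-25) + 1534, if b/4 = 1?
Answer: 2584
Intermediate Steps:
b = 4 (b = 4*1 = 4)
C(a) = 2*a*(4 + a) (C(a) = (a + 1*4)*(a + a) = (a + 4)*(2*a) = (4 + a)*(2*a) = 2*a*(4 + a))
C(-25) + 1534 = 2*(-25)*(4 - 25) + 1534 = 2*(-25)*(-21) + 1534 = 1050 + 1534 = 2584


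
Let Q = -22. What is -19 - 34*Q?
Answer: 729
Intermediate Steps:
-19 - 34*Q = -19 - 34*(-22) = -19 + 748 = 729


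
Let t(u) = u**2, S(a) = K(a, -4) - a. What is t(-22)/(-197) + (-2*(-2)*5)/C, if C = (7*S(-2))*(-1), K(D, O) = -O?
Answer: -12134/4137 ≈ -2.9330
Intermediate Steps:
S(a) = 4 - a (S(a) = -1*(-4) - a = 4 - a)
C = -42 (C = (7*(4 - 1*(-2)))*(-1) = (7*(4 + 2))*(-1) = (7*6)*(-1) = 42*(-1) = -42)
t(-22)/(-197) + (-2*(-2)*5)/C = (-22)**2/(-197) + (-2*(-2)*5)/(-42) = 484*(-1/197) + (4*5)*(-1/42) = -484/197 + 20*(-1/42) = -484/197 - 10/21 = -12134/4137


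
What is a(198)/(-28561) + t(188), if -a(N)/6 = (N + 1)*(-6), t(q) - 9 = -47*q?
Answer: -252115111/28561 ≈ -8827.3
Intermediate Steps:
t(q) = 9 - 47*q
a(N) = 36 + 36*N (a(N) = -6*(N + 1)*(-6) = -6*(1 + N)*(-6) = -6*(-6 - 6*N) = 36 + 36*N)
a(198)/(-28561) + t(188) = (36 + 36*198)/(-28561) + (9 - 47*188) = (36 + 7128)*(-1/28561) + (9 - 8836) = 7164*(-1/28561) - 8827 = -7164/28561 - 8827 = -252115111/28561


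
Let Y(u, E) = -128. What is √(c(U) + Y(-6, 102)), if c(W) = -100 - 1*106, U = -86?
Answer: I*√334 ≈ 18.276*I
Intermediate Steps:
c(W) = -206 (c(W) = -100 - 106 = -206)
√(c(U) + Y(-6, 102)) = √(-206 - 128) = √(-334) = I*√334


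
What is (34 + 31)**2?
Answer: 4225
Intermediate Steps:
(34 + 31)**2 = 65**2 = 4225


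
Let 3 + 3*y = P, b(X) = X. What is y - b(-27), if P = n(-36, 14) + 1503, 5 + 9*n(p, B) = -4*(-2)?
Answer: 4744/9 ≈ 527.11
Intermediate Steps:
n(p, B) = ⅓ (n(p, B) = -5/9 + (-4*(-2))/9 = -5/9 + (⅑)*8 = -5/9 + 8/9 = ⅓)
P = 4510/3 (P = ⅓ + 1503 = 4510/3 ≈ 1503.3)
y = 4501/9 (y = -1 + (⅓)*(4510/3) = -1 + 4510/9 = 4501/9 ≈ 500.11)
y - b(-27) = 4501/9 - 1*(-27) = 4501/9 + 27 = 4744/9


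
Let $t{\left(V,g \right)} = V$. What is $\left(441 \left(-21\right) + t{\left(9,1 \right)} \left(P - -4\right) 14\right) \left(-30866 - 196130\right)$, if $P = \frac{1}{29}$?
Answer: $\frac{57617713692}{29} \approx 1.9868 \cdot 10^{9}$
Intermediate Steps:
$P = \frac{1}{29} \approx 0.034483$
$\left(441 \left(-21\right) + t{\left(9,1 \right)} \left(P - -4\right) 14\right) \left(-30866 - 196130\right) = \left(441 \left(-21\right) + 9 \left(\frac{1}{29} - -4\right) 14\right) \left(-30866 - 196130\right) = \left(-9261 + 9 \left(\frac{1}{29} + 4\right) 14\right) \left(-226996\right) = \left(-9261 + 9 \cdot \frac{117}{29} \cdot 14\right) \left(-226996\right) = \left(-9261 + \frac{1053}{29} \cdot 14\right) \left(-226996\right) = \left(-9261 + \frac{14742}{29}\right) \left(-226996\right) = \left(- \frac{253827}{29}\right) \left(-226996\right) = \frac{57617713692}{29}$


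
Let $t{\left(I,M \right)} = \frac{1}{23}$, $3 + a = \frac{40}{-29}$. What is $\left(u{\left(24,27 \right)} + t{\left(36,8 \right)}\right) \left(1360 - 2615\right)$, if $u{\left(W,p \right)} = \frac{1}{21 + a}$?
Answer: $- \frac{1441995}{11086} \approx -130.07$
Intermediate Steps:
$a = - \frac{127}{29}$ ($a = -3 + \frac{40}{-29} = -3 + 40 \left(- \frac{1}{29}\right) = -3 - \frac{40}{29} = - \frac{127}{29} \approx -4.3793$)
$t{\left(I,M \right)} = \frac{1}{23}$
$u{\left(W,p \right)} = \frac{29}{482}$ ($u{\left(W,p \right)} = \frac{1}{21 - \frac{127}{29}} = \frac{1}{\frac{482}{29}} = \frac{29}{482}$)
$\left(u{\left(24,27 \right)} + t{\left(36,8 \right)}\right) \left(1360 - 2615\right) = \left(\frac{29}{482} + \frac{1}{23}\right) \left(1360 - 2615\right) = \frac{1149}{11086} \left(-1255\right) = - \frac{1441995}{11086}$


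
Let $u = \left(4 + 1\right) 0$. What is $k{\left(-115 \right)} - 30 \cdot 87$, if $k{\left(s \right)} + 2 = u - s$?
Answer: $-2497$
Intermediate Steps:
$u = 0$ ($u = 5 \cdot 0 = 0$)
$k{\left(s \right)} = -2 - s$ ($k{\left(s \right)} = -2 + \left(0 - s\right) = -2 - s$)
$k{\left(-115 \right)} - 30 \cdot 87 = \left(-2 - -115\right) - 30 \cdot 87 = \left(-2 + 115\right) - 2610 = 113 - 2610 = -2497$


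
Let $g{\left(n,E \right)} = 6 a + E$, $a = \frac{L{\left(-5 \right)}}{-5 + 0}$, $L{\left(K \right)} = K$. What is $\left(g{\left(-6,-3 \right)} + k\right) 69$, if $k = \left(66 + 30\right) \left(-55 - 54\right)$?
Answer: $-721809$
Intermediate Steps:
$a = 1$ ($a = \frac{1}{-5 + 0} \left(-5\right) = \frac{1}{-5} \left(-5\right) = \left(- \frac{1}{5}\right) \left(-5\right) = 1$)
$k = -10464$ ($k = 96 \left(-109\right) = -10464$)
$g{\left(n,E \right)} = 6 + E$ ($g{\left(n,E \right)} = 6 \cdot 1 + E = 6 + E$)
$\left(g{\left(-6,-3 \right)} + k\right) 69 = \left(\left(6 - 3\right) - 10464\right) 69 = \left(3 - 10464\right) 69 = \left(-10461\right) 69 = -721809$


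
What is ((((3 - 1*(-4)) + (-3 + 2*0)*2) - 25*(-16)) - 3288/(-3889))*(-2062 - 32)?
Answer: -3272455038/3889 ≈ -8.4146e+5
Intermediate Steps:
((((3 - 1*(-4)) + (-3 + 2*0)*2) - 25*(-16)) - 3288/(-3889))*(-2062 - 32) = ((((3 + 4) + (-3 + 0)*2) + 400) - 3288*(-1/3889))*(-2094) = (((7 - 3*2) + 400) + 3288/3889)*(-2094) = (((7 - 6) + 400) + 3288/3889)*(-2094) = ((1 + 400) + 3288/3889)*(-2094) = (401 + 3288/3889)*(-2094) = (1562777/3889)*(-2094) = -3272455038/3889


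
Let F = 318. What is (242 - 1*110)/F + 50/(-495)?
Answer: 1648/5247 ≈ 0.31408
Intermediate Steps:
(242 - 1*110)/F + 50/(-495) = (242 - 1*110)/318 + 50/(-495) = (242 - 110)*(1/318) + 50*(-1/495) = 132*(1/318) - 10/99 = 22/53 - 10/99 = 1648/5247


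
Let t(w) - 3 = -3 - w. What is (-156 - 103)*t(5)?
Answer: 1295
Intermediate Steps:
t(w) = -w (t(w) = 3 + (-3 - w) = -w)
(-156 - 103)*t(5) = (-156 - 103)*(-1*5) = -259*(-5) = 1295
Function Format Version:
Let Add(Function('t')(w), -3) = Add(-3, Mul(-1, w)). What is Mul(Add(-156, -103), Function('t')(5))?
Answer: 1295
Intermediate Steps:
Function('t')(w) = Mul(-1, w) (Function('t')(w) = Add(3, Add(-3, Mul(-1, w))) = Mul(-1, w))
Mul(Add(-156, -103), Function('t')(5)) = Mul(Add(-156, -103), Mul(-1, 5)) = Mul(-259, -5) = 1295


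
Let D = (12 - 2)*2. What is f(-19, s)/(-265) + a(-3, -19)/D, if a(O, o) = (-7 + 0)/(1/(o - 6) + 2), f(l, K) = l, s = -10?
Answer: -793/7420 ≈ -0.10687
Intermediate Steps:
D = 20 (D = 10*2 = 20)
a(O, o) = -7/(2 + 1/(-6 + o)) (a(O, o) = -7/(1/(-6 + o) + 2) = -7/(2 + 1/(-6 + o)))
f(-19, s)/(-265) + a(-3, -19)/D = -19/(-265) + (7*(6 - 1*(-19))/(-11 + 2*(-19)))/20 = -19*(-1/265) + (7*(6 + 19)/(-11 - 38))*(1/20) = 19/265 + (7*25/(-49))*(1/20) = 19/265 + (7*(-1/49)*25)*(1/20) = 19/265 - 25/7*1/20 = 19/265 - 5/28 = -793/7420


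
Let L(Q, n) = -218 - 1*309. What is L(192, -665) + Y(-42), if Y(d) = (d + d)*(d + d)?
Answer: 6529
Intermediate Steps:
L(Q, n) = -527 (L(Q, n) = -218 - 309 = -527)
Y(d) = 4*d² (Y(d) = (2*d)*(2*d) = 4*d²)
L(192, -665) + Y(-42) = -527 + 4*(-42)² = -527 + 4*1764 = -527 + 7056 = 6529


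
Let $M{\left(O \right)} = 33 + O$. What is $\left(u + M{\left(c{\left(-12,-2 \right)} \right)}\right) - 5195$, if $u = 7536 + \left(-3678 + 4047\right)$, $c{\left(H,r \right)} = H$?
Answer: $2731$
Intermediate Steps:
$u = 7905$ ($u = 7536 + 369 = 7905$)
$\left(u + M{\left(c{\left(-12,-2 \right)} \right)}\right) - 5195 = \left(7905 + \left(33 - 12\right)\right) - 5195 = \left(7905 + 21\right) - 5195 = 7926 - 5195 = 2731$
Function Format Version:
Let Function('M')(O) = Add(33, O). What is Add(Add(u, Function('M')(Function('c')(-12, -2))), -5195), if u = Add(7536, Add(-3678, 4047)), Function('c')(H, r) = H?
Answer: 2731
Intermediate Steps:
u = 7905 (u = Add(7536, 369) = 7905)
Add(Add(u, Function('M')(Function('c')(-12, -2))), -5195) = Add(Add(7905, Add(33, -12)), -5195) = Add(Add(7905, 21), -5195) = Add(7926, -5195) = 2731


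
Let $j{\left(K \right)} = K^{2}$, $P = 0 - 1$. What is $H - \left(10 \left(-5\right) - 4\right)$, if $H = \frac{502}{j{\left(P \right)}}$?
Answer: $556$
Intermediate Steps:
$P = -1$ ($P = 0 - 1 = -1$)
$H = 502$ ($H = \frac{502}{\left(-1\right)^{2}} = \frac{502}{1} = 502 \cdot 1 = 502$)
$H - \left(10 \left(-5\right) - 4\right) = 502 - \left(10 \left(-5\right) - 4\right) = 502 - \left(-50 - 4\right) = 502 - -54 = 502 + 54 = 556$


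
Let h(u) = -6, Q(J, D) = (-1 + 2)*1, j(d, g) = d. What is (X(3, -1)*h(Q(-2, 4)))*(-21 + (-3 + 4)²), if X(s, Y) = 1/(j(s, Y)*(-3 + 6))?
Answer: 40/3 ≈ 13.333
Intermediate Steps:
Q(J, D) = 1 (Q(J, D) = 1*1 = 1)
X(s, Y) = 1/(3*s) (X(s, Y) = 1/(s*(-3 + 6)) = 1/(s*3) = 1/(3*s))
(X(3, -1)*h(Q(-2, 4)))*(-21 + (-3 + 4)²) = (((⅓)/3)*(-6))*(-21 + (-3 + 4)²) = (((⅓)*(⅓))*(-6))*(-21 + 1²) = ((⅑)*(-6))*(-21 + 1) = -⅔*(-20) = 40/3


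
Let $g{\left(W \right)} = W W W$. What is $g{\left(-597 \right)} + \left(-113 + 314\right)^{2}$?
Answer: $-212735772$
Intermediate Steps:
$g{\left(W \right)} = W^{3}$ ($g{\left(W \right)} = W^{2} W = W^{3}$)
$g{\left(-597 \right)} + \left(-113 + 314\right)^{2} = \left(-597\right)^{3} + \left(-113 + 314\right)^{2} = -212776173 + 201^{2} = -212776173 + 40401 = -212735772$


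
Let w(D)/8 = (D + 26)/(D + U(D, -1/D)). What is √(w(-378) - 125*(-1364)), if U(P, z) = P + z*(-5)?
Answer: 2*√3481098143548201/285773 ≈ 412.92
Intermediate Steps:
U(P, z) = P - 5*z
w(D) = 8*(26 + D)/(2*D + 5/D) (w(D) = 8*((D + 26)/(D + (D - (-5)/D))) = 8*((26 + D)/(D + (D + 5/D))) = 8*((26 + D)/(2*D + 5/D)) = 8*(26 + D)/(2*D + 5/D))
√(w(-378) - 125*(-1364)) = √(8*(-378)*(26 - 378)/(5 + 2*(-378)²) - 125*(-1364)) = √(8*(-378)*(-352)/(5 + 2*142884) + 170500) = √(8*(-378)*(-352)/(5 + 285768) + 170500) = √(8*(-378)*(-352)/285773 + 170500) = √(8*(-378)*(1/285773)*(-352) + 170500) = √(1064448/285773 + 170500) = √(48725360948/285773) = 2*√3481098143548201/285773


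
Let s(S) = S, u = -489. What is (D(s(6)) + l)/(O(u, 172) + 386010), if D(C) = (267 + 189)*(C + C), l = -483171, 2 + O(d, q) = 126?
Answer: -477699/386134 ≈ -1.2371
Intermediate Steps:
O(d, q) = 124 (O(d, q) = -2 + 126 = 124)
D(C) = 912*C (D(C) = 456*(2*C) = 912*C)
(D(s(6)) + l)/(O(u, 172) + 386010) = (912*6 - 483171)/(124 + 386010) = (5472 - 483171)/386134 = -477699*1/386134 = -477699/386134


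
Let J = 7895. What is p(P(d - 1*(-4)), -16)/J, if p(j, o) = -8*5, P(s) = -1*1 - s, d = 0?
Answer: -8/1579 ≈ -0.0050665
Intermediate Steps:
P(s) = -1 - s
p(j, o) = -40
p(P(d - 1*(-4)), -16)/J = -40/7895 = -40*1/7895 = -8/1579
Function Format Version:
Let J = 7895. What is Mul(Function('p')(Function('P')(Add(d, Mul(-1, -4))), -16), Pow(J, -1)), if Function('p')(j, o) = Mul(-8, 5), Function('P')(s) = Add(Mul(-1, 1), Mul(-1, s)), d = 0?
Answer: Rational(-8, 1579) ≈ -0.0050665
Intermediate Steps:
Function('P')(s) = Add(-1, Mul(-1, s))
Function('p')(j, o) = -40
Mul(Function('p')(Function('P')(Add(d, Mul(-1, -4))), -16), Pow(J, -1)) = Mul(-40, Pow(7895, -1)) = Mul(-40, Rational(1, 7895)) = Rational(-8, 1579)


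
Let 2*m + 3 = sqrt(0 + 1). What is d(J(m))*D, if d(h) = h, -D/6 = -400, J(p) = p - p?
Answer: 0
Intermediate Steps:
m = -1 (m = -3/2 + sqrt(0 + 1)/2 = -3/2 + sqrt(1)/2 = -3/2 + (1/2)*1 = -3/2 + 1/2 = -1)
J(p) = 0
D = 2400 (D = -6*(-400) = 2400)
d(J(m))*D = 0*2400 = 0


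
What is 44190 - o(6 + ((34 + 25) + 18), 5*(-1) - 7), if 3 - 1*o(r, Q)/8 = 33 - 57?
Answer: 43974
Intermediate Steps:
o(r, Q) = 216 (o(r, Q) = 24 - 8*(33 - 57) = 24 - 8*(-24) = 24 + 192 = 216)
44190 - o(6 + ((34 + 25) + 18), 5*(-1) - 7) = 44190 - 1*216 = 44190 - 216 = 43974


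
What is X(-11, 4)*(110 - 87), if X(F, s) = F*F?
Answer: 2783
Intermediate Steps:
X(F, s) = F²
X(-11, 4)*(110 - 87) = (-11)²*(110 - 87) = 121*23 = 2783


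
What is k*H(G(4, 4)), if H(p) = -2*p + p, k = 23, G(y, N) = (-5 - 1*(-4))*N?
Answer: 92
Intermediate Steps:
G(y, N) = -N (G(y, N) = (-5 + 4)*N = -N)
H(p) = -p
k*H(G(4, 4)) = 23*(-(-1)*4) = 23*(-1*(-4)) = 23*4 = 92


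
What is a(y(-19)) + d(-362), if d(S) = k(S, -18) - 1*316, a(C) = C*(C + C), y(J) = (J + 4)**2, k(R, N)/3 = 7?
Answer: 100955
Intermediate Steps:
k(R, N) = 21 (k(R, N) = 3*7 = 21)
y(J) = (4 + J)**2
a(C) = 2*C**2 (a(C) = C*(2*C) = 2*C**2)
d(S) = -295 (d(S) = 21 - 1*316 = 21 - 316 = -295)
a(y(-19)) + d(-362) = 2*((4 - 19)**2)**2 - 295 = 2*((-15)**2)**2 - 295 = 2*225**2 - 295 = 2*50625 - 295 = 101250 - 295 = 100955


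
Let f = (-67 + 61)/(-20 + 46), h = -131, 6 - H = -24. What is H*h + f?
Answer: -51093/13 ≈ -3930.2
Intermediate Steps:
H = 30 (H = 6 - 1*(-24) = 6 + 24 = 30)
f = -3/13 (f = -6/26 = -6*1/26 = -3/13 ≈ -0.23077)
H*h + f = 30*(-131) - 3/13 = -3930 - 3/13 = -51093/13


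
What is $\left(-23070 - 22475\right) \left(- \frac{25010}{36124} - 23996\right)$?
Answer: $\frac{19740489965065}{18062} \approx 1.0929 \cdot 10^{9}$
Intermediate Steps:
$\left(-23070 - 22475\right) \left(- \frac{25010}{36124} - 23996\right) = - 45545 \left(\left(-25010\right) \frac{1}{36124} - 23996\right) = - 45545 \left(- \frac{12505}{18062} - 23996\right) = \left(-45545\right) \left(- \frac{433428257}{18062}\right) = \frac{19740489965065}{18062}$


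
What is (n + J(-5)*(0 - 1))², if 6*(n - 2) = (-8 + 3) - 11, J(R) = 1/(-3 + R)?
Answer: 169/576 ≈ 0.29340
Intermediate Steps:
n = -⅔ (n = 2 + ((-8 + 3) - 11)/6 = 2 + (-5 - 11)/6 = 2 + (⅙)*(-16) = 2 - 8/3 = -⅔ ≈ -0.66667)
(n + J(-5)*(0 - 1))² = (-⅔ + (0 - 1)/(-3 - 5))² = (-⅔ - 1/(-8))² = (-⅔ - ⅛*(-1))² = (-⅔ + ⅛)² = (-13/24)² = 169/576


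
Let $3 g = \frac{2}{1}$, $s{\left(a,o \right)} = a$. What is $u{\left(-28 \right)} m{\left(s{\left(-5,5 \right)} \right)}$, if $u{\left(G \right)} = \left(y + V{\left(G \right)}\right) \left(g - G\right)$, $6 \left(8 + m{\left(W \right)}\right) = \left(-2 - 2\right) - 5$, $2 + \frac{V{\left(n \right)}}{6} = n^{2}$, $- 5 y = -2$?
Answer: $- \frac{19168454}{15} \approx -1.2779 \cdot 10^{6}$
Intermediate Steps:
$y = \frac{2}{5}$ ($y = \left(- \frac{1}{5}\right) \left(-2\right) = \frac{2}{5} \approx 0.4$)
$g = \frac{2}{3}$ ($g = \frac{2 \cdot 1^{-1}}{3} = \frac{2 \cdot 1}{3} = \frac{1}{3} \cdot 2 = \frac{2}{3} \approx 0.66667$)
$V{\left(n \right)} = -12 + 6 n^{2}$
$m{\left(W \right)} = - \frac{19}{2}$ ($m{\left(W \right)} = -8 + \frac{\left(-2 - 2\right) - 5}{6} = -8 + \frac{-4 - 5}{6} = -8 + \frac{1}{6} \left(-9\right) = -8 - \frac{3}{2} = - \frac{19}{2}$)
$u{\left(G \right)} = \left(- \frac{58}{5} + 6 G^{2}\right) \left(\frac{2}{3} - G\right)$ ($u{\left(G \right)} = \left(\frac{2}{5} + \left(-12 + 6 G^{2}\right)\right) \left(\frac{2}{3} - G\right) = \left(- \frac{58}{5} + 6 G^{2}\right) \left(\frac{2}{3} - G\right)$)
$u{\left(-28 \right)} m{\left(s{\left(-5,5 \right)} \right)} = \left(- \frac{116}{15} - 6 \left(-28\right)^{3} + 4 \left(-28\right)^{2} + \frac{58}{5} \left(-28\right)\right) \left(- \frac{19}{2}\right) = \left(- \frac{116}{15} - -131712 + 4 \cdot 784 - \frac{1624}{5}\right) \left(- \frac{19}{2}\right) = \left(- \frac{116}{15} + 131712 + 3136 - \frac{1624}{5}\right) \left(- \frac{19}{2}\right) = \frac{2017732}{15} \left(- \frac{19}{2}\right) = - \frac{19168454}{15}$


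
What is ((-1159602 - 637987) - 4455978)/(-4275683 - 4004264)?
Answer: 6253567/8279947 ≈ 0.75527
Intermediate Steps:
((-1159602 - 637987) - 4455978)/(-4275683 - 4004264) = (-1797589 - 4455978)/(-8279947) = -6253567*(-1/8279947) = 6253567/8279947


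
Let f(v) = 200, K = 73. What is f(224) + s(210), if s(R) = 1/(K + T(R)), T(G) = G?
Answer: 56601/283 ≈ 200.00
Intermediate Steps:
s(R) = 1/(73 + R)
f(224) + s(210) = 200 + 1/(73 + 210) = 200 + 1/283 = 56601/283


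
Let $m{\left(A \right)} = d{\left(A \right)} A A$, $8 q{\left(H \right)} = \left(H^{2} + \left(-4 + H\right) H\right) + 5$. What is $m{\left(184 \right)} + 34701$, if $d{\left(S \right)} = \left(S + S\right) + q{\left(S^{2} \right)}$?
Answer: $9701119422005$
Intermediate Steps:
$q{\left(H \right)} = \frac{5}{8} + \frac{H^{2}}{8} + \frac{H \left(-4 + H\right)}{8}$ ($q{\left(H \right)} = \frac{\left(H^{2} + \left(-4 + H\right) H\right) + 5}{8} = \frac{\left(H^{2} + H \left(-4 + H\right)\right) + 5}{8} = \frac{5 + H^{2} + H \left(-4 + H\right)}{8} = \frac{5}{8} + \frac{H^{2}}{8} + \frac{H \left(-4 + H\right)}{8}$)
$d{\left(S \right)} = \frac{5}{8} + 2 S - \frac{S^{2}}{2} + \frac{S^{4}}{4}$ ($d{\left(S \right)} = \left(S + S\right) + \left(\frac{5}{8} - \frac{S^{2}}{2} + \frac{\left(S^{2}\right)^{2}}{4}\right) = 2 S + \left(\frac{5}{8} - \frac{S^{2}}{2} + \frac{S^{4}}{4}\right) = \frac{5}{8} + 2 S - \frac{S^{2}}{2} + \frac{S^{4}}{4}$)
$m{\left(A \right)} = A^{2} \left(\frac{5}{8} + 2 A - \frac{A^{2}}{2} + \frac{A^{4}}{4}\right)$ ($m{\left(A \right)} = \left(\frac{5}{8} + 2 A - \frac{A^{2}}{2} + \frac{A^{4}}{4}\right) A A = A \left(\frac{5}{8} + 2 A - \frac{A^{2}}{2} + \frac{A^{4}}{4}\right) A = A^{2} \left(\frac{5}{8} + 2 A - \frac{A^{2}}{2} + \frac{A^{4}}{4}\right)$)
$m{\left(184 \right)} + 34701 = \frac{184^{2} \left(5 - 4 \cdot 184^{2} + 2 \cdot 184^{4} + 16 \cdot 184\right)}{8} + 34701 = \frac{1}{8} \cdot 33856 \left(5 - 135424 + 2 \cdot 1146228736 + 2944\right) + 34701 = \frac{1}{8} \cdot 33856 \left(5 - 135424 + 2292457472 + 2944\right) + 34701 = \frac{1}{8} \cdot 33856 \cdot 2292324997 + 34701 = 9701119387304 + 34701 = 9701119422005$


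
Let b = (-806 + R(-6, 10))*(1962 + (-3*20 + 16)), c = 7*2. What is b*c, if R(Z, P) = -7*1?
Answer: -21830676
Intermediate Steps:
c = 14
R(Z, P) = -7
b = -1559334 (b = (-806 - 7)*(1962 + (-3*20 + 16)) = -813*(1962 + (-60 + 16)) = -813*(1962 - 44) = -813*1918 = -1559334)
b*c = -1559334*14 = -21830676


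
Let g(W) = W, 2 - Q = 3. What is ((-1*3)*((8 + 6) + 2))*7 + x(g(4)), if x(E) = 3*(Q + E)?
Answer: -327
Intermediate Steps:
Q = -1 (Q = 2 - 1*3 = 2 - 3 = -1)
x(E) = -3 + 3*E (x(E) = 3*(-1 + E) = -3 + 3*E)
((-1*3)*((8 + 6) + 2))*7 + x(g(4)) = ((-1*3)*((8 + 6) + 2))*7 + (-3 + 3*4) = -3*(14 + 2)*7 + (-3 + 12) = -3*16*7 + 9 = -48*7 + 9 = -336 + 9 = -327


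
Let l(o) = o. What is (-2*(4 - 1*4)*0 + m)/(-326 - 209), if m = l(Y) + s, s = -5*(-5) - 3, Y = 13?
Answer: -7/107 ≈ -0.065421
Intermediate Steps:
s = 22 (s = 25 - 3 = 22)
m = 35 (m = 13 + 22 = 35)
(-2*(4 - 1*4)*0 + m)/(-326 - 209) = (-2*(4 - 1*4)*0 + 35)/(-326 - 209) = (-2*(4 - 4)*0 + 35)/(-535) = (-2*0*0 + 35)*(-1/535) = (0*0 + 35)*(-1/535) = (0 + 35)*(-1/535) = 35*(-1/535) = -7/107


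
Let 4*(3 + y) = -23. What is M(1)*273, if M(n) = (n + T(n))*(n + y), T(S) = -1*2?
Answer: 8463/4 ≈ 2115.8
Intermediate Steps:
y = -35/4 (y = -3 + (¼)*(-23) = -3 - 23/4 = -35/4 ≈ -8.7500)
T(S) = -2
M(n) = (-2 + n)*(-35/4 + n) (M(n) = (n - 2)*(n - 35/4) = (-2 + n)*(-35/4 + n))
M(1)*273 = (35/2 + 1² - 43/4*1)*273 = (35/2 + 1 - 43/4)*273 = (31/4)*273 = 8463/4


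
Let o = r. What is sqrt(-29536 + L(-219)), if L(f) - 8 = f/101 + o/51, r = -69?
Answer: 3*I*sqrt(9673505886)/1717 ≈ 171.85*I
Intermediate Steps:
o = -69
L(f) = 113/17 + f/101 (L(f) = 8 + (f/101 - 69/51) = 8 + (f*(1/101) - 69*1/51) = 8 + (f/101 - 23/17) = 8 + (-23/17 + f/101) = 113/17 + f/101)
sqrt(-29536 + L(-219)) = sqrt(-29536 + (113/17 + (1/101)*(-219))) = sqrt(-29536 + (113/17 - 219/101)) = sqrt(-29536 + 7690/1717) = sqrt(-50705622/1717) = 3*I*sqrt(9673505886)/1717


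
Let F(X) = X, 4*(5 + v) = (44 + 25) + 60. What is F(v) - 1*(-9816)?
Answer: 39373/4 ≈ 9843.3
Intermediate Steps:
v = 109/4 (v = -5 + ((44 + 25) + 60)/4 = -5 + (69 + 60)/4 = -5 + (¼)*129 = -5 + 129/4 = 109/4 ≈ 27.250)
F(v) - 1*(-9816) = 109/4 - 1*(-9816) = 109/4 + 9816 = 39373/4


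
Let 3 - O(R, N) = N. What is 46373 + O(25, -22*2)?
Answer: 46420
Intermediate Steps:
O(R, N) = 3 - N
46373 + O(25, -22*2) = 46373 + (3 - (-22)*2) = 46373 + (3 - 1*(-44)) = 46373 + (3 + 44) = 46373 + 47 = 46420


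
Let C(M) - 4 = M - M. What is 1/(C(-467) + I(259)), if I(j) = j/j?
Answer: ⅕ ≈ 0.20000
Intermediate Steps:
C(M) = 4 (C(M) = 4 + (M - M) = 4 + 0 = 4)
I(j) = 1
1/(C(-467) + I(259)) = 1/(4 + 1) = 1/5 = ⅕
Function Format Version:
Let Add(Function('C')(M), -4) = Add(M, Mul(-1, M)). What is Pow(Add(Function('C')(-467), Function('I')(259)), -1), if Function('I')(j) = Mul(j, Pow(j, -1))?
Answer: Rational(1, 5) ≈ 0.20000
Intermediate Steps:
Function('C')(M) = 4 (Function('C')(M) = Add(4, Add(M, Mul(-1, M))) = Add(4, 0) = 4)
Function('I')(j) = 1
Pow(Add(Function('C')(-467), Function('I')(259)), -1) = Pow(Add(4, 1), -1) = Pow(5, -1) = Rational(1, 5)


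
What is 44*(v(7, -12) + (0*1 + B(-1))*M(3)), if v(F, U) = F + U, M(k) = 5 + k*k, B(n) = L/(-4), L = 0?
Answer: -220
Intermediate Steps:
B(n) = 0 (B(n) = 0/(-4) = 0*(-1/4) = 0)
M(k) = 5 + k**2
44*(v(7, -12) + (0*1 + B(-1))*M(3)) = 44*((7 - 12) + (0*1 + 0)*(5 + 3**2)) = 44*(-5 + (0 + 0)*(5 + 9)) = 44*(-5 + 0*14) = 44*(-5 + 0) = 44*(-5) = -220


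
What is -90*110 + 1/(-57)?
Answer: -564301/57 ≈ -9900.0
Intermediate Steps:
-90*110 + 1/(-57) = -9900 - 1/57 = -564301/57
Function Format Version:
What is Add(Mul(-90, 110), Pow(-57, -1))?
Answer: Rational(-564301, 57) ≈ -9900.0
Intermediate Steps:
Add(Mul(-90, 110), Pow(-57, -1)) = Add(-9900, Rational(-1, 57)) = Rational(-564301, 57)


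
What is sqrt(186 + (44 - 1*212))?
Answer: 3*sqrt(2) ≈ 4.2426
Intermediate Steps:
sqrt(186 + (44 - 1*212)) = sqrt(186 + (44 - 212)) = sqrt(186 - 168) = sqrt(18) = 3*sqrt(2)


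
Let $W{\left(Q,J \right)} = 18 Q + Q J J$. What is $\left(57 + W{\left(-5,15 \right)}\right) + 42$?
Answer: $-1116$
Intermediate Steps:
$W{\left(Q,J \right)} = 18 Q + Q J^{2}$ ($W{\left(Q,J \right)} = 18 Q + J Q J = 18 Q + Q J^{2}$)
$\left(57 + W{\left(-5,15 \right)}\right) + 42 = \left(57 - 5 \left(18 + 15^{2}\right)\right) + 42 = \left(57 - 5 \left(18 + 225\right)\right) + 42 = \left(57 - 1215\right) + 42 = -1158 + 42 = -1116$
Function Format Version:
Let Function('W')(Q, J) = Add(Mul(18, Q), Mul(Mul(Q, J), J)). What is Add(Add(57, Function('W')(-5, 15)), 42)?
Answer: -1116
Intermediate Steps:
Function('W')(Q, J) = Add(Mul(18, Q), Mul(Q, Pow(J, 2))) (Function('W')(Q, J) = Add(Mul(18, Q), Mul(Mul(J, Q), J)) = Add(Mul(18, Q), Mul(Q, Pow(J, 2))))
Add(Add(57, Function('W')(-5, 15)), 42) = Add(Add(57, Mul(-5, Add(18, Pow(15, 2)))), 42) = Add(Add(57, Mul(-5, Add(18, 225))), 42) = Add(Add(57, Mul(-5, 243)), 42) = Add(Add(57, -1215), 42) = Add(-1158, 42) = -1116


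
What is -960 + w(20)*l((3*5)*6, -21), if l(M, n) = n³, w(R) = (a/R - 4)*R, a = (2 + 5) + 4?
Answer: 638049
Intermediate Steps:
a = 11 (a = 7 + 4 = 11)
w(R) = R*(-4 + 11/R) (w(R) = (11/R - 4)*R = (-4 + 11/R)*R = R*(-4 + 11/R))
-960 + w(20)*l((3*5)*6, -21) = -960 + (11 - 4*20)*(-21)³ = -960 + (11 - 80)*(-9261) = -960 - 69*(-9261) = -960 + 639009 = 638049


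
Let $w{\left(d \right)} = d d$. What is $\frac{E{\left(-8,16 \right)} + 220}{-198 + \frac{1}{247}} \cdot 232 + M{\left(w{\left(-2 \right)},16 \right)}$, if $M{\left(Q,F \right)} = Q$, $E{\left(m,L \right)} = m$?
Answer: $- \frac{11952828}{48905} \approx -244.41$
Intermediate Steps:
$w{\left(d \right)} = d^{2}$
$\frac{E{\left(-8,16 \right)} + 220}{-198 + \frac{1}{247}} \cdot 232 + M{\left(w{\left(-2 \right)},16 \right)} = \frac{-8 + 220}{-198 + \frac{1}{247}} \cdot 232 + \left(-2\right)^{2} = \frac{212}{-198 + \frac{1}{247}} \cdot 232 + 4 = \frac{212}{- \frac{48905}{247}} \cdot 232 + 4 = 212 \left(- \frac{247}{48905}\right) 232 + 4 = \left(- \frac{52364}{48905}\right) 232 + 4 = - \frac{12148448}{48905} + 4 = - \frac{11952828}{48905}$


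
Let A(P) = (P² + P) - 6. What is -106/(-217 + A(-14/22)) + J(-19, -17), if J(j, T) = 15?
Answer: 417991/27011 ≈ 15.475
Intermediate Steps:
A(P) = -6 + P + P² (A(P) = (P + P²) - 6 = -6 + P + P²)
-106/(-217 + A(-14/22)) + J(-19, -17) = -106/(-217 + (-6 - 14/22 + (-14/22)²)) + 15 = -106/(-217 + (-6 - 14*1/22 + (-14*1/22)²)) + 15 = -106/(-217 + (-6 - 7/11 + (-7/11)²)) + 15 = -106/(-217 + (-6 - 7/11 + 49/121)) + 15 = -106/(-217 - 754/121) + 15 = -106/(-27011/121) + 15 = -121/27011*(-106) + 15 = 12826/27011 + 15 = 417991/27011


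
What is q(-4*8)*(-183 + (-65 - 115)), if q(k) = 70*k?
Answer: 813120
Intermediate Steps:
q(-4*8)*(-183 + (-65 - 115)) = (70*(-4*8))*(-183 + (-65 - 115)) = (70*(-32))*(-183 - 180) = -2240*(-363) = 813120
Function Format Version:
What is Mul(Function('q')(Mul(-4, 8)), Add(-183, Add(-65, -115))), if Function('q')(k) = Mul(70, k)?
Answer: 813120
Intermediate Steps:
Mul(Function('q')(Mul(-4, 8)), Add(-183, Add(-65, -115))) = Mul(Mul(70, Mul(-4, 8)), Add(-183, Add(-65, -115))) = Mul(Mul(70, -32), Add(-183, -180)) = Mul(-2240, -363) = 813120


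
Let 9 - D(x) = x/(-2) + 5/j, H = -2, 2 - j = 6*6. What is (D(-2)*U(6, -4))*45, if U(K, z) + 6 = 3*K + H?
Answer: 62325/17 ≈ 3666.2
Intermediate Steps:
j = -34 (j = 2 - 6*6 = 2 - 1*36 = 2 - 36 = -34)
U(K, z) = -8 + 3*K (U(K, z) = -6 + (3*K - 2) = -6 + (-2 + 3*K) = -8 + 3*K)
D(x) = 311/34 + x/2 (D(x) = 9 - (x/(-2) + 5/(-34)) = 9 - (x*(-½) + 5*(-1/34)) = 9 - (-x/2 - 5/34) = 9 - (-5/34 - x/2) = 9 + (5/34 + x/2) = 311/34 + x/2)
(D(-2)*U(6, -4))*45 = ((311/34 + (½)*(-2))*(-8 + 3*6))*45 = ((311/34 - 1)*(-8 + 18))*45 = ((277/34)*10)*45 = (1385/17)*45 = 62325/17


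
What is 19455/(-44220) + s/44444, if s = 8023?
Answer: -2124504/8188807 ≈ -0.25944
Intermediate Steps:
19455/(-44220) + s/44444 = 19455/(-44220) + 8023/44444 = 19455*(-1/44220) + 8023*(1/44444) = -1297/2948 + 8023/44444 = -2124504/8188807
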